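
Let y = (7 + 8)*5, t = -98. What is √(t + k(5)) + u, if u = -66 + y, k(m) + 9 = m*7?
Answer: 9 + 6*I*√2 ≈ 9.0 + 8.4853*I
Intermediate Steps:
k(m) = -9 + 7*m (k(m) = -9 + m*7 = -9 + 7*m)
y = 75 (y = 15*5 = 75)
u = 9 (u = -66 + 75 = 9)
√(t + k(5)) + u = √(-98 + (-9 + 7*5)) + 9 = √(-98 + (-9 + 35)) + 9 = √(-98 + 26) + 9 = √(-72) + 9 = 6*I*√2 + 9 = 9 + 6*I*√2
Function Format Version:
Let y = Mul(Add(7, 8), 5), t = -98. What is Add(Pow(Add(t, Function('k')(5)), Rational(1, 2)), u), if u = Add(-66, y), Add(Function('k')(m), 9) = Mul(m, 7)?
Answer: Add(9, Mul(6, I, Pow(2, Rational(1, 2)))) ≈ Add(9.0000, Mul(8.4853, I))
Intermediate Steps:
Function('k')(m) = Add(-9, Mul(7, m)) (Function('k')(m) = Add(-9, Mul(m, 7)) = Add(-9, Mul(7, m)))
y = 75 (y = Mul(15, 5) = 75)
u = 9 (u = Add(-66, 75) = 9)
Add(Pow(Add(t, Function('k')(5)), Rational(1, 2)), u) = Add(Pow(Add(-98, Add(-9, Mul(7, 5))), Rational(1, 2)), 9) = Add(Pow(Add(-98, Add(-9, 35)), Rational(1, 2)), 9) = Add(Pow(Add(-98, 26), Rational(1, 2)), 9) = Add(Pow(-72, Rational(1, 2)), 9) = Add(Mul(6, I, Pow(2, Rational(1, 2))), 9) = Add(9, Mul(6, I, Pow(2, Rational(1, 2))))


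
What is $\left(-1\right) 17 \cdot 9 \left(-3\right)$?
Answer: $459$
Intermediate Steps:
$\left(-1\right) 17 \cdot 9 \left(-3\right) = \left(-17\right) 9 \left(-3\right) = \left(-153\right) \left(-3\right) = 459$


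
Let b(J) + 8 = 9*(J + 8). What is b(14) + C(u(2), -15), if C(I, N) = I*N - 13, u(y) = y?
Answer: 147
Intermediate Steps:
b(J) = 64 + 9*J (b(J) = -8 + 9*(J + 8) = -8 + 9*(8 + J) = -8 + (72 + 9*J) = 64 + 9*J)
C(I, N) = -13 + I*N
b(14) + C(u(2), -15) = (64 + 9*14) + (-13 + 2*(-15)) = (64 + 126) + (-13 - 30) = 190 - 43 = 147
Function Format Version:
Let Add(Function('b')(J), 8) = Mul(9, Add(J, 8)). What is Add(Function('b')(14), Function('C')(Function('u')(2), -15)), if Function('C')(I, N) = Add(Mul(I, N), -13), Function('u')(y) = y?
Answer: 147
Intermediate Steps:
Function('b')(J) = Add(64, Mul(9, J)) (Function('b')(J) = Add(-8, Mul(9, Add(J, 8))) = Add(-8, Mul(9, Add(8, J))) = Add(-8, Add(72, Mul(9, J))) = Add(64, Mul(9, J)))
Function('C')(I, N) = Add(-13, Mul(I, N))
Add(Function('b')(14), Function('C')(Function('u')(2), -15)) = Add(Add(64, Mul(9, 14)), Add(-13, Mul(2, -15))) = Add(Add(64, 126), Add(-13, -30)) = Add(190, -43) = 147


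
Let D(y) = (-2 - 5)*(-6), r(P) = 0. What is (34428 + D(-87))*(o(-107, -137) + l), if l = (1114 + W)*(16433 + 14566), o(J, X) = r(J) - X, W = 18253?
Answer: 20694332331900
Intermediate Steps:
o(J, X) = -X (o(J, X) = 0 - X = -X)
l = 600357633 (l = (1114 + 18253)*(16433 + 14566) = 19367*30999 = 600357633)
D(y) = 42 (D(y) = -7*(-6) = 42)
(34428 + D(-87))*(o(-107, -137) + l) = (34428 + 42)*(-1*(-137) + 600357633) = 34470*(137 + 600357633) = 34470*600357770 = 20694332331900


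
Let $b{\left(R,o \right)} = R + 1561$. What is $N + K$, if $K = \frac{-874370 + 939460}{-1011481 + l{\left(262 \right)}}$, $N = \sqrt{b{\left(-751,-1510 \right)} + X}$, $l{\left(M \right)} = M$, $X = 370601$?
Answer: $- \frac{65090}{1011219} + \sqrt{371411} \approx 609.37$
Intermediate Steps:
$b{\left(R,o \right)} = 1561 + R$
$N = \sqrt{371411}$ ($N = \sqrt{\left(1561 - 751\right) + 370601} = \sqrt{810 + 370601} = \sqrt{371411} \approx 609.43$)
$K = - \frac{65090}{1011219}$ ($K = \frac{-874370 + 939460}{-1011481 + 262} = \frac{65090}{-1011219} = 65090 \left(- \frac{1}{1011219}\right) = - \frac{65090}{1011219} \approx -0.064368$)
$N + K = \sqrt{371411} - \frac{65090}{1011219} = - \frac{65090}{1011219} + \sqrt{371411}$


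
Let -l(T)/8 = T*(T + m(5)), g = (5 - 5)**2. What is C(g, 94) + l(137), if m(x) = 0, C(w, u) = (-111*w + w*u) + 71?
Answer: -150081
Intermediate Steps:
g = 0 (g = 0**2 = 0)
C(w, u) = 71 - 111*w + u*w (C(w, u) = (-111*w + u*w) + 71 = 71 - 111*w + u*w)
l(T) = -8*T**2 (l(T) = -8*T*(T + 0) = -8*T*T = -8*T**2)
C(g, 94) + l(137) = (71 - 111*0 + 94*0) - 8*137**2 = (71 + 0 + 0) - 8*18769 = 71 - 150152 = -150081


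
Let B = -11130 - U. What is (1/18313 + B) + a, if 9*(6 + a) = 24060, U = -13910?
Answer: 299271049/54939 ≈ 5447.3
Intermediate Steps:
a = 8002/3 (a = -6 + (1/9)*24060 = -6 + 8020/3 = 8002/3 ≈ 2667.3)
B = 2780 (B = -11130 - 1*(-13910) = -11130 + 13910 = 2780)
(1/18313 + B) + a = (1/18313 + 2780) + 8002/3 = 50910141/18313 + 8002/3 = 299271049/54939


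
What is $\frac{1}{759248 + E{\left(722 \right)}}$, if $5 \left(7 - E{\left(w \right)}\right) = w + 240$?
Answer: $\frac{5}{3795313} \approx 1.3174 \cdot 10^{-6}$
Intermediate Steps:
$E{\left(w \right)} = -41 - \frac{w}{5}$ ($E{\left(w \right)} = 7 - \frac{w + 240}{5} = 7 - \frac{240 + w}{5} = 7 - \left(48 + \frac{w}{5}\right) = -41 - \frac{w}{5}$)
$\frac{1}{759248 + E{\left(722 \right)}} = \frac{1}{759248 - \frac{927}{5}} = \frac{1}{\frac{3795313}{5}} = \frac{5}{3795313}$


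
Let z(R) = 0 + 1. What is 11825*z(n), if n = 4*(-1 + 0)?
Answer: 11825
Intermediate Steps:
n = -4 (n = 4*(-1) = -4)
z(R) = 1
11825*z(n) = 11825*1 = 11825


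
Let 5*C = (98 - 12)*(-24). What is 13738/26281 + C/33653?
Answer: 2257380586/4422172465 ≈ 0.51047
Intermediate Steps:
C = -2064/5 (C = ((98 - 12)*(-24))/5 = (86*(-24))/5 = (⅕)*(-2064) = -2064/5 ≈ -412.80)
13738/26281 + C/33653 = 13738/26281 - 2064/5/33653 = 13738*(1/26281) - 2064/5*1/33653 = 13738/26281 - 2064/168265 = 2257380586/4422172465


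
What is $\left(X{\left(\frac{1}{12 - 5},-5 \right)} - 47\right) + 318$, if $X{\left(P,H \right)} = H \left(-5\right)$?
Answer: $296$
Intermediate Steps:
$X{\left(P,H \right)} = - 5 H$
$\left(X{\left(\frac{1}{12 - 5},-5 \right)} - 47\right) + 318 = \left(\left(-5\right) \left(-5\right) - 47\right) + 318 = \left(25 - 47\right) + 318 = -22 + 318 = 296$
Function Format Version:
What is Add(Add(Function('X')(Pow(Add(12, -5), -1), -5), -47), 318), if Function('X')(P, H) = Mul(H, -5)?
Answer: 296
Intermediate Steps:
Function('X')(P, H) = Mul(-5, H)
Add(Add(Function('X')(Pow(Add(12, -5), -1), -5), -47), 318) = Add(Add(Mul(-5, -5), -47), 318) = Add(Add(25, -47), 318) = Add(-22, 318) = 296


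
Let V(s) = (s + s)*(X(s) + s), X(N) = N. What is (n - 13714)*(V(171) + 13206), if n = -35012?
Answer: -6342663420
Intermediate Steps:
V(s) = 4*s² (V(s) = (s + s)*(s + s) = (2*s)*(2*s) = 4*s²)
(n - 13714)*(V(171) + 13206) = (-35012 - 13714)*(4*171² + 13206) = -48726*(4*29241 + 13206) = -48726*(116964 + 13206) = -48726*130170 = -6342663420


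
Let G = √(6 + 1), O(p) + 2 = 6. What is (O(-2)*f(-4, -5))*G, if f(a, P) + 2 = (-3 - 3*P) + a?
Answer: 24*√7 ≈ 63.498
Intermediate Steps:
O(p) = 4 (O(p) = -2 + 6 = 4)
f(a, P) = -5 + a - 3*P (f(a, P) = -2 + ((-3 - 3*P) + a) = -2 + (-3 + a - 3*P) = -5 + a - 3*P)
G = √7 ≈ 2.6458
(O(-2)*f(-4, -5))*G = (4*(-5 - 4 - 3*(-5)))*√7 = (4*(-5 - 4 + 15))*√7 = (4*6)*√7 = 24*√7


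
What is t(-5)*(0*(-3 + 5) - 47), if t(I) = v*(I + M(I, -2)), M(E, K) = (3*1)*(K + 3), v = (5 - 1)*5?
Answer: 1880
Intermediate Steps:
v = 20 (v = 4*5 = 20)
M(E, K) = 9 + 3*K (M(E, K) = 3*(3 + K) = 9 + 3*K)
t(I) = 60 + 20*I (t(I) = 20*(I + (9 + 3*(-2))) = 20*(I + (9 - 6)) = 20*(I + 3) = 20*(3 + I) = 60 + 20*I)
t(-5)*(0*(-3 + 5) - 47) = (60 + 20*(-5))*(0*(-3 + 5) - 47) = (60 - 100)*(0*2 - 47) = -40*(0 - 47) = -40*(-47) = 1880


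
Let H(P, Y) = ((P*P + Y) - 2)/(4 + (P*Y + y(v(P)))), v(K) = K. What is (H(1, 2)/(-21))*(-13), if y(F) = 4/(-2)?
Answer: 13/84 ≈ 0.15476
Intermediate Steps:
y(F) = -2 (y(F) = 4*(-½) = -2)
H(P, Y) = (-2 + Y + P²)/(2 + P*Y) (H(P, Y) = ((P*P + Y) - 2)/(4 + (P*Y - 2)) = ((P² + Y) - 2)/(4 + (-2 + P*Y)) = ((Y + P²) - 2)/(2 + P*Y) = (-2 + Y + P²)/(2 + P*Y))
(H(1, 2)/(-21))*(-13) = (((-2 + 2 + 1²)/(2 + 1*2))/(-21))*(-13) = (((-2 + 2 + 1)/(2 + 2))*(-1/21))*(-13) = ((1/4)*(-1/21))*(-13) = (((¼)*1)*(-1/21))*(-13) = ((¼)*(-1/21))*(-13) = -1/84*(-13) = 13/84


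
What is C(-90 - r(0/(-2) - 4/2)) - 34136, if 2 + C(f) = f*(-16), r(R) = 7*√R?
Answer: -32698 + 112*I*√2 ≈ -32698.0 + 158.39*I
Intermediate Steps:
C(f) = -2 - 16*f (C(f) = -2 + f*(-16) = -2 - 16*f)
C(-90 - r(0/(-2) - 4/2)) - 34136 = (-2 - 16*(-90 - 7*√(0/(-2) - 4/2))) - 34136 = (-2 - 16*(-90 - 7*√(0*(-½) - 4*½))) - 34136 = (-2 - 16*(-90 - 7*√(0 - 2))) - 34136 = (-2 - 16*(-90 - 7*√(-2))) - 34136 = (-2 - 16*(-90 - 7*I*√2)) - 34136 = (-2 + (1440 + 112*I*√2)) - 34136 = (1438 + 112*I*√2) - 34136 = -32698 + 112*I*√2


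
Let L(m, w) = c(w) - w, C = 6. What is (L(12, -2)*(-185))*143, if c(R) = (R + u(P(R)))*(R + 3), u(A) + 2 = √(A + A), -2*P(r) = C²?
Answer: 52910 - 158730*I ≈ 52910.0 - 1.5873e+5*I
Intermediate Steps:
P(r) = -18 (P(r) = -½*6² = -½*36 = -18)
u(A) = -2 + √2*√A (u(A) = -2 + √(A + A) = -2 + √(2*A) = -2 + √2*√A)
c(R) = (3 + R)*(-2 + R + 6*I) (c(R) = (R + (-2 + √2*√(-18)))*(R + 3) = (R + (-2 + √2*(3*I*√2)))*(3 + R) = (R + (-2 + 6*I))*(3 + R) = (-2 + R + 6*I)*(3 + R) = (3 + R)*(-2 + R + 6*I))
L(m, w) = -6 + w² - w + 18*I + w*(1 + 6*I) (L(m, w) = (-6 + w² + 18*I + w*(1 + 6*I)) - w = -6 + w² - w + 18*I + w*(1 + 6*I))
(L(12, -2)*(-185))*143 = ((-6 + (-2)² + 18*I + 6*I*(-2))*(-185))*143 = ((-6 + 4 + 18*I - 12*I)*(-185))*143 = ((-2 + 6*I)*(-185))*143 = (370 - 1110*I)*143 = 52910 - 158730*I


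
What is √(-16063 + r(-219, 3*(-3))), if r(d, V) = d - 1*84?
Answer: 7*I*√334 ≈ 127.93*I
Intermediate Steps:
r(d, V) = -84 + d (r(d, V) = d - 84 = -84 + d)
√(-16063 + r(-219, 3*(-3))) = √(-16063 + (-84 - 219)) = √(-16063 - 303) = √(-16366) = 7*I*√334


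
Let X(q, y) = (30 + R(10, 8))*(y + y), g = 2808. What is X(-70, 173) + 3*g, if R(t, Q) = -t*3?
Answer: 8424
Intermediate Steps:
R(t, Q) = -3*t
X(q, y) = 0 (X(q, y) = (30 - 3*10)*(y + y) = (30 - 30)*(2*y) = 0*(2*y) = 0)
X(-70, 173) + 3*g = 0 + 3*2808 = 0 + 8424 = 8424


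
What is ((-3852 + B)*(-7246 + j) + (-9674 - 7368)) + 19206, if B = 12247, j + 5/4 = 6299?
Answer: -31833579/4 ≈ -7.9584e+6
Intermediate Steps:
j = 25191/4 (j = -5/4 + 6299 = 25191/4 ≈ 6297.8)
((-3852 + B)*(-7246 + j) + (-9674 - 7368)) + 19206 = ((-3852 + 12247)*(-7246 + 25191/4) + (-9674 - 7368)) + 19206 = (8395*(-3793/4) - 17042) + 19206 = (-31842235/4 - 17042) + 19206 = -31910403/4 + 19206 = -31833579/4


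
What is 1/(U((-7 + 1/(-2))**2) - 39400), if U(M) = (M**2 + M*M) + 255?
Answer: -8/262535 ≈ -3.0472e-5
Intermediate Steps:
U(M) = 255 + 2*M**2 (U(M) = (M**2 + M**2) + 255 = 2*M**2 + 255 = 255 + 2*M**2)
1/(U((-7 + 1/(-2))**2) - 39400) = 1/((255 + 2*((-7 + 1/(-2))**2)**2) - 39400) = 1/((255 + 2*((-7 - 1/2)**2)**2) - 39400) = 1/((255 + 2*((-15/2)**2)**2) - 39400) = 1/((255 + 2*(225/4)**2) - 39400) = 1/((255 + 2*(50625/16)) - 39400) = 1/((255 + 50625/8) - 39400) = 1/(52665/8 - 39400) = 1/(-262535/8) = -8/262535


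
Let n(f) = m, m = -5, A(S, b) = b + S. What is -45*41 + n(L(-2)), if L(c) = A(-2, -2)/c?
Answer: -1850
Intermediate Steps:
A(S, b) = S + b
L(c) = -4/c (L(c) = (-2 - 2)/c = -4/c)
n(f) = -5
-45*41 + n(L(-2)) = -45*41 - 5 = -1845 - 5 = -1850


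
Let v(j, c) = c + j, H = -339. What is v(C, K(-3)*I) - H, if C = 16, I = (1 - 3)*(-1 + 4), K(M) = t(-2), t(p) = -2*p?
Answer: 331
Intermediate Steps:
K(M) = 4 (K(M) = -2*(-2) = 4)
I = -6 (I = -2*3 = -6)
v(C, K(-3)*I) - H = (4*(-6) + 16) - 1*(-339) = (-24 + 16) + 339 = -8 + 339 = 331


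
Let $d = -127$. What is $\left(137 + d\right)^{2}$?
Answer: $100$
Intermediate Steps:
$\left(137 + d\right)^{2} = \left(137 - 127\right)^{2} = 10^{2} = 100$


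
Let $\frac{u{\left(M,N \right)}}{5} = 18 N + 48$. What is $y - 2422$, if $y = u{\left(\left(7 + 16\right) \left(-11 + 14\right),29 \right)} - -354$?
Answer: $782$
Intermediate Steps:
$u{\left(M,N \right)} = 240 + 90 N$ ($u{\left(M,N \right)} = 5 \left(18 N + 48\right) = 5 \left(48 + 18 N\right) = 240 + 90 N$)
$y = 3204$ ($y = \left(240 + 90 \cdot 29\right) - -354 = \left(240 + 2610\right) + 354 = 2850 + 354 = 3204$)
$y - 2422 = 3204 - 2422 = 782$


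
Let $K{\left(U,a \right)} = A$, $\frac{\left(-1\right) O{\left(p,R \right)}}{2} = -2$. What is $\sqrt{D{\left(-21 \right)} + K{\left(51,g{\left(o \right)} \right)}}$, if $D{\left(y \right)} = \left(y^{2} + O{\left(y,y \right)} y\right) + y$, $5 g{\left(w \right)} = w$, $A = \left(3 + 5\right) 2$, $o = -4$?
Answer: $4 \sqrt{22} \approx 18.762$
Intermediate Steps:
$O{\left(p,R \right)} = 4$ ($O{\left(p,R \right)} = \left(-2\right) \left(-2\right) = 4$)
$A = 16$ ($A = 8 \cdot 2 = 16$)
$g{\left(w \right)} = \frac{w}{5}$
$K{\left(U,a \right)} = 16$
$D{\left(y \right)} = y^{2} + 5 y$ ($D{\left(y \right)} = \left(y^{2} + 4 y\right) + y = y^{2} + 5 y$)
$\sqrt{D{\left(-21 \right)} + K{\left(51,g{\left(o \right)} \right)}} = \sqrt{- 21 \left(5 - 21\right) + 16} = \sqrt{\left(-21\right) \left(-16\right) + 16} = \sqrt{336 + 16} = \sqrt{352} = 4 \sqrt{22}$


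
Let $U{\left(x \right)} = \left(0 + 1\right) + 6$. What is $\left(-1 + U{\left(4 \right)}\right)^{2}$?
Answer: $36$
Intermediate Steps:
$U{\left(x \right)} = 7$ ($U{\left(x \right)} = 1 + 6 = 7$)
$\left(-1 + U{\left(4 \right)}\right)^{2} = \left(-1 + 7\right)^{2} = 6^{2} = 36$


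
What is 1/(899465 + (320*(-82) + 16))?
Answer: 1/873241 ≈ 1.1452e-6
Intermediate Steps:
1/(899465 + (320*(-82) + 16)) = 1/(899465 + (-26240 + 16)) = 1/(899465 - 26224) = 1/873241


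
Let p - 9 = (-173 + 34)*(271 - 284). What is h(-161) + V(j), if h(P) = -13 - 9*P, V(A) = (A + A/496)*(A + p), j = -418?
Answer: -72429163/124 ≈ -5.8411e+5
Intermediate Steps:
p = 1816 (p = 9 + (-173 + 34)*(271 - 284) = 9 - 139*(-13) = 9 + 1807 = 1816)
V(A) = 497*A*(1816 + A)/496 (V(A) = (A + A/496)*(A + 1816) = (A + A*(1/496))*(1816 + A) = (A + A/496)*(1816 + A) = (497*A/496)*(1816 + A) = 497*A*(1816 + A)/496)
h(-161) + V(j) = (-13 - 9*(-161)) + (497/496)*(-418)*(1816 - 418) = (-13 + 1449) + (497/496)*(-418)*1398 = 1436 - 72607227/124 = -72429163/124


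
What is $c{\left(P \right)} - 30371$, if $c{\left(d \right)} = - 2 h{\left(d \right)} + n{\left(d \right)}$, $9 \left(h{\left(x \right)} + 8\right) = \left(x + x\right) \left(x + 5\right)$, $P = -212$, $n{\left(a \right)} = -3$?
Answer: $-49862$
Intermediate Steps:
$h{\left(x \right)} = -8 + \frac{2 x \left(5 + x\right)}{9}$ ($h{\left(x \right)} = -8 + \frac{\left(x + x\right) \left(x + 5\right)}{9} = -8 + \frac{2 x \left(5 + x\right)}{9}$)
$c{\left(d \right)} = 13 - \frac{20 d}{9} - \frac{4 d^{2}}{9}$ ($c{\left(d \right)} = - 2 \left(-8 + \frac{2 d^{2}}{9} + \frac{10 d}{9}\right) - 3 = \left(16 - \frac{20 d}{9} - \frac{4 d^{2}}{9}\right) - 3 = 13 - \frac{20 d}{9} - \frac{4 d^{2}}{9}$)
$c{\left(P \right)} - 30371 = \left(13 - - \frac{4240}{9} - \frac{4 \left(-212\right)^{2}}{9}\right) - 30371 = \left(13 + \frac{4240}{9} - \frac{179776}{9}\right) - 30371 = -19491 - 30371 = -49862$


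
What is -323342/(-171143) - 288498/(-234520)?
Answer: 62602289527/20068228180 ≈ 3.1195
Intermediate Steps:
-323342/(-171143) - 288498/(-234520) = -323342*(-1/171143) - 288498*(-1/234520) = 323342/171143 + 144249/117260 = 62602289527/20068228180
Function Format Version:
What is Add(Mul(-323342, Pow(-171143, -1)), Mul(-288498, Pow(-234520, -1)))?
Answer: Rational(62602289527, 20068228180) ≈ 3.1195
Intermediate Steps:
Add(Mul(-323342, Pow(-171143, -1)), Mul(-288498, Pow(-234520, -1))) = Add(Mul(-323342, Rational(-1, 171143)), Mul(-288498, Rational(-1, 234520))) = Add(Rational(323342, 171143), Rational(144249, 117260)) = Rational(62602289527, 20068228180)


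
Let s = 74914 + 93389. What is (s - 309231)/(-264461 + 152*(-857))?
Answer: 46976/131575 ≈ 0.35703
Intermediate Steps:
s = 168303
(s - 309231)/(-264461 + 152*(-857)) = (168303 - 309231)/(-264461 + 152*(-857)) = -140928/(-264461 - 130264) = -140928/(-394725) = -140928*(-1/394725) = 46976/131575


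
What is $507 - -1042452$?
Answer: $1042959$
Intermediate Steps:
$507 - -1042452 = 507 + 1042452 = 1042959$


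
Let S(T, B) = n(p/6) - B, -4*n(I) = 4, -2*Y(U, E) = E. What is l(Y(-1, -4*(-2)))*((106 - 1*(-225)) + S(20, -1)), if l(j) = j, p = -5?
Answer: -1324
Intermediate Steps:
Y(U, E) = -E/2
n(I) = -1 (n(I) = -1/4*4 = -1)
S(T, B) = -1 - B
l(Y(-1, -4*(-2)))*((106 - 1*(-225)) + S(20, -1)) = (-(-2)*(-2))*((106 - 1*(-225)) + (-1 - 1*(-1))) = (-1/2*8)*((106 + 225) + (-1 + 1)) = -4*(331 + 0) = -4*331 = -1324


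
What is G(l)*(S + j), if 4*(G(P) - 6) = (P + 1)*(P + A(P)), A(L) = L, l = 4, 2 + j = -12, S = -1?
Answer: -240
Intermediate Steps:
j = -14 (j = -2 - 12 = -14)
G(P) = 6 + P*(1 + P)/2 (G(P) = 6 + ((P + 1)*(P + P))/4 = 6 + ((1 + P)*(2*P))/4 = 6 + (2*P*(1 + P))/4 = 6 + P*(1 + P)/2)
G(l)*(S + j) = (6 + (½)*4 + (½)*4²)*(-1 - 14) = (6 + 2 + (½)*16)*(-15) = (6 + 2 + 8)*(-15) = 16*(-15) = -240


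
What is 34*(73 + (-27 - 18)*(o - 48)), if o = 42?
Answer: 11662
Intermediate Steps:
34*(73 + (-27 - 18)*(o - 48)) = 34*(73 + (-27 - 18)*(42 - 48)) = 34*(73 - 45*(-6)) = 34*(73 + 270) = 34*343 = 11662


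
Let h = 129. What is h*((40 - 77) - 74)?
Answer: -14319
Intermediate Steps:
h*((40 - 77) - 74) = 129*((40 - 77) - 74) = 129*(-37 - 74) = 129*(-111) = -14319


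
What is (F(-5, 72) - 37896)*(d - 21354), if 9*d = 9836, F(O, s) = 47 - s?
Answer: 6914894350/9 ≈ 7.6832e+8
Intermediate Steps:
d = 9836/9 (d = (⅑)*9836 = 9836/9 ≈ 1092.9)
(F(-5, 72) - 37896)*(d - 21354) = ((47 - 1*72) - 37896)*(9836/9 - 21354) = ((47 - 72) - 37896)*(-182350/9) = (-25 - 37896)*(-182350/9) = -37921*(-182350/9) = 6914894350/9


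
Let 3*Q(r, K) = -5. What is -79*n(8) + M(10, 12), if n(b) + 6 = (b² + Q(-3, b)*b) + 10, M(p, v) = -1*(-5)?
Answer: -12941/3 ≈ -4313.7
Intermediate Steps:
Q(r, K) = -5/3 (Q(r, K) = (⅓)*(-5) = -5/3)
M(p, v) = 5
n(b) = 4 + b² - 5*b/3 (n(b) = -6 + ((b² - 5*b/3) + 10) = -6 + (10 + b² - 5*b/3) = 4 + b² - 5*b/3)
-79*n(8) + M(10, 12) = -79*(4 + 8² - 5/3*8) + 5 = -79*(4 + 64 - 40/3) + 5 = -79*164/3 + 5 = -12956/3 + 5 = -12941/3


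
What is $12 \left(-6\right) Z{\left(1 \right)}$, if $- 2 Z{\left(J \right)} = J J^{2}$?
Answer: $36$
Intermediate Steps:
$Z{\left(J \right)} = - \frac{J^{3}}{2}$ ($Z{\left(J \right)} = - \frac{J J^{2}}{2} = - \frac{J^{3}}{2}$)
$12 \left(-6\right) Z{\left(1 \right)} = 12 \left(-6\right) \left(- \frac{1^{3}}{2}\right) = - 72 \left(\left(- \frac{1}{2}\right) 1\right) = \left(-72\right) \left(- \frac{1}{2}\right) = 36$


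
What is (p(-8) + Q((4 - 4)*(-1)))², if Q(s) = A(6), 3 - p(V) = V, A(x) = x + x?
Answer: 529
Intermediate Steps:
A(x) = 2*x
p(V) = 3 - V
Q(s) = 12 (Q(s) = 2*6 = 12)
(p(-8) + Q((4 - 4)*(-1)))² = ((3 - 1*(-8)) + 12)² = ((3 + 8) + 12)² = (11 + 12)² = 23² = 529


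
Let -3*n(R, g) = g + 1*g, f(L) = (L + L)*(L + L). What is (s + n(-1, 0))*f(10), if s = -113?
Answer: -45200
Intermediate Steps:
f(L) = 4*L² (f(L) = (2*L)*(2*L) = 4*L²)
n(R, g) = -2*g/3 (n(R, g) = -(g + 1*g)/3 = -(g + g)/3 = -2*g/3)
(s + n(-1, 0))*f(10) = (-113 - ⅔*0)*(4*10²) = (-113 + 0)*(4*100) = -113*400 = -45200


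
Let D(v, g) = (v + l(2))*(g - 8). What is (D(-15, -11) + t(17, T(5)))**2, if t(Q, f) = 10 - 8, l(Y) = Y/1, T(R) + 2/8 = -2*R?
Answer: 62001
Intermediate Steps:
T(R) = -1/4 - 2*R
l(Y) = Y (l(Y) = Y*1 = Y)
t(Q, f) = 2
D(v, g) = (-8 + g)*(2 + v) (D(v, g) = (v + 2)*(g - 8) = (2 + v)*(-8 + g) = (-8 + g)*(2 + v))
(D(-15, -11) + t(17, T(5)))**2 = ((-16 - 8*(-15) + 2*(-11) - 11*(-15)) + 2)**2 = ((-16 + 120 - 22 + 165) + 2)**2 = (247 + 2)**2 = 249**2 = 62001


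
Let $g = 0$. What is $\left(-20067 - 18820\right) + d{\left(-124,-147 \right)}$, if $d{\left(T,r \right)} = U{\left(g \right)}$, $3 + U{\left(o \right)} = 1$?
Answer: $-38889$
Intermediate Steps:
$U{\left(o \right)} = -2$ ($U{\left(o \right)} = -3 + 1 = -2$)
$d{\left(T,r \right)} = -2$
$\left(-20067 - 18820\right) + d{\left(-124,-147 \right)} = \left(-20067 - 18820\right) - 2 = -38887 - 2 = -38889$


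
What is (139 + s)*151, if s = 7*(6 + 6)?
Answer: 33673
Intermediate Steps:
s = 84 (s = 7*12 = 84)
(139 + s)*151 = (139 + 84)*151 = 223*151 = 33673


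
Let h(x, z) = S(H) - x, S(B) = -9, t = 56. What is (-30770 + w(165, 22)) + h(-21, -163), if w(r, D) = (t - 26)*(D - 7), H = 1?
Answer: -30308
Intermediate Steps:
w(r, D) = -210 + 30*D (w(r, D) = (56 - 26)*(D - 7) = 30*(-7 + D) = -210 + 30*D)
h(x, z) = -9 - x
(-30770 + w(165, 22)) + h(-21, -163) = (-30770 + (-210 + 30*22)) + (-9 - 1*(-21)) = (-30770 + (-210 + 660)) + (-9 + 21) = (-30770 + 450) + 12 = -30320 + 12 = -30308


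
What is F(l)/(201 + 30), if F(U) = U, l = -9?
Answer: -3/77 ≈ -0.038961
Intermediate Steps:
F(l)/(201 + 30) = -9/(201 + 30) = -9/231 = -9*1/231 = -3/77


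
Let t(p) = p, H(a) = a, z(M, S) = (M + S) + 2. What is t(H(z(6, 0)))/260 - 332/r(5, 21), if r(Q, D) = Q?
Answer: -4314/65 ≈ -66.369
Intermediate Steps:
z(M, S) = 2 + M + S
t(H(z(6, 0)))/260 - 332/r(5, 21) = (2 + 6 + 0)/260 - 332/5 = 8*(1/260) - 332*1/5 = 2/65 - 332/5 = -4314/65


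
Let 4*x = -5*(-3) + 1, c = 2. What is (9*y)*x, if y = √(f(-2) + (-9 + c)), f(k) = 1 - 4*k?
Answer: 36*√2 ≈ 50.912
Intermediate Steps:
x = 4 (x = (-5*(-3) + 1)/4 = (15 + 1)/4 = (¼)*16 = 4)
y = √2 (y = √((1 - 4*(-2)) + (-9 + 2)) = √((1 + 8) - 7) = √(9 - 7) = √2 ≈ 1.4142)
(9*y)*x = (9*√2)*4 = 36*√2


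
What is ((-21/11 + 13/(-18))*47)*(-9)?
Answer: 24487/22 ≈ 1113.0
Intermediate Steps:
((-21/11 + 13/(-18))*47)*(-9) = ((-21*1/11 + 13*(-1/18))*47)*(-9) = ((-21/11 - 13/18)*47)*(-9) = -521/198*47*(-9) = -24487/198*(-9) = 24487/22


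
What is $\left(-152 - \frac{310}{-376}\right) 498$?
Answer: $- \frac{7076829}{94} \approx -75285.0$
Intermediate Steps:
$\left(-152 - \frac{310}{-376}\right) 498 = \left(-152 - - \frac{155}{188}\right) 498 = \left(-152 + \frac{155}{188}\right) 498 = \left(- \frac{28421}{188}\right) 498 = - \frac{7076829}{94}$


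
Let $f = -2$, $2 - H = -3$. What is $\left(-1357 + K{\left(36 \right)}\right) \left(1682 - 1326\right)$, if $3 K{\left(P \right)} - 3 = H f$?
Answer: $- \frac{1451768}{3} \approx -4.8392 \cdot 10^{5}$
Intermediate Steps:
$H = 5$ ($H = 2 - -3 = 2 + 3 = 5$)
$K{\left(P \right)} = - \frac{7}{3}$ ($K{\left(P \right)} = 1 + \frac{5 \left(-2\right)}{3} = 1 + \frac{1}{3} \left(-10\right) = 1 - \frac{10}{3} = - \frac{7}{3}$)
$\left(-1357 + K{\left(36 \right)}\right) \left(1682 - 1326\right) = \left(-1357 - \frac{7}{3}\right) \left(1682 - 1326\right) = \left(- \frac{4078}{3}\right) 356 = - \frac{1451768}{3}$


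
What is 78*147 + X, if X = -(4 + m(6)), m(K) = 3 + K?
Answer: 11453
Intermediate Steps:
X = -13 (X = -(4 + (3 + 6)) = -(4 + 9) = -1*13 = -13)
78*147 + X = 78*147 - 13 = 11466 - 13 = 11453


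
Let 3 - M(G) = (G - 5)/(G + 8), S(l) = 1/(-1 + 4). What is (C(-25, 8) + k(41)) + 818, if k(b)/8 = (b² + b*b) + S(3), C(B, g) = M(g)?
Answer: 1330535/48 ≈ 27719.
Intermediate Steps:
S(l) = ⅓ (S(l) = 1/3 = ⅓)
M(G) = 3 - (-5 + G)/(8 + G) (M(G) = 3 - (G - 5)/(G + 8) = 3 - (-5 + G)/(8 + G))
C(B, g) = (29 + 2*g)/(8 + g)
k(b) = 8/3 + 16*b² (k(b) = 8*((b² + b*b) + ⅓) = 8*((b² + b²) + ⅓) = 8*(2*b² + ⅓) = 8*(⅓ + 2*b²) = 8/3 + 16*b²)
(C(-25, 8) + k(41)) + 818 = ((29 + 2*8)/(8 + 8) + (8/3 + 16*41²)) + 818 = ((29 + 16)/16 + (8/3 + 16*1681)) + 818 = ((1/16)*45 + (8/3 + 26896)) + 818 = (45/16 + 80696/3) + 818 = 1291271/48 + 818 = 1330535/48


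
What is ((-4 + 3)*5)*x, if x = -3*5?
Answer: 75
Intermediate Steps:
x = -15
((-4 + 3)*5)*x = ((-4 + 3)*5)*(-15) = -1*5*(-15) = -5*(-15) = 75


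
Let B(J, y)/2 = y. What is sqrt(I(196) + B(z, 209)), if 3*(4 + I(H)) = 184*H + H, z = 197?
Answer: sqrt(112506)/3 ≈ 111.81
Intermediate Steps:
B(J, y) = 2*y
I(H) = -4 + 185*H/3 (I(H) = -4 + (184*H + H)/3 = -4 + (185*H)/3 = -4 + 185*H/3)
sqrt(I(196) + B(z, 209)) = sqrt((-4 + (185/3)*196) + 2*209) = sqrt((-4 + 36260/3) + 418) = sqrt(36248/3 + 418) = sqrt(37502/3) = sqrt(112506)/3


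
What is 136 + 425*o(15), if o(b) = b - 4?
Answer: 4811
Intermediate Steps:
o(b) = -4 + b
136 + 425*o(15) = 136 + 425*(-4 + 15) = 136 + 425*11 = 136 + 4675 = 4811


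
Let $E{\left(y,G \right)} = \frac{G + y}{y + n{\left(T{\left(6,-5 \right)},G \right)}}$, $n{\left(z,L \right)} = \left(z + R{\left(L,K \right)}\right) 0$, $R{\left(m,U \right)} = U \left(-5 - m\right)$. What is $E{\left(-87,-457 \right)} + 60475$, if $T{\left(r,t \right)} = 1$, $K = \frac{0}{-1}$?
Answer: $\frac{5261869}{87} \approx 60481.0$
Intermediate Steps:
$K = 0$ ($K = 0 \left(-1\right) = 0$)
$n{\left(z,L \right)} = 0$ ($n{\left(z,L \right)} = \left(z - 0 \left(5 + L\right)\right) 0 = \left(z + 0\right) 0 = z 0 = 0$)
$E{\left(y,G \right)} = \frac{G + y}{y}$ ($E{\left(y,G \right)} = \frac{G + y}{y + 0} = \frac{G + y}{y}$)
$E{\left(-87,-457 \right)} + 60475 = \frac{-457 - 87}{-87} + 60475 = \left(- \frac{1}{87}\right) \left(-544\right) + 60475 = \frac{544}{87} + 60475 = \frac{5261869}{87}$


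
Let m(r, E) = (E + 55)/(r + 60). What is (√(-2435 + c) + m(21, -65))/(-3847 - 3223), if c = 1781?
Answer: 1/57267 - I*√654/7070 ≈ 1.7462e-5 - 0.0036172*I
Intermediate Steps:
m(r, E) = (55 + E)/(60 + r)
(√(-2435 + c) + m(21, -65))/(-3847 - 3223) = (√(-2435 + 1781) + (55 - 65)/(60 + 21))/(-3847 - 3223) = (√(-654) - 10/81)/(-7070) = (I*√654 + (1/81)*(-10))*(-1/7070) = (I*√654 - 10/81)*(-1/7070) = (-10/81 + I*√654)*(-1/7070) = 1/57267 - I*√654/7070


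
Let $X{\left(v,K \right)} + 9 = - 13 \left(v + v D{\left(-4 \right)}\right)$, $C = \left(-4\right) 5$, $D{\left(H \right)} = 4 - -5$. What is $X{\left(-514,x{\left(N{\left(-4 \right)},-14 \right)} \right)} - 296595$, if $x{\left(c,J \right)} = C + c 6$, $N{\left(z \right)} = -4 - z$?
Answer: $-229784$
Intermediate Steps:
$D{\left(H \right)} = 9$ ($D{\left(H \right)} = 4 + 5 = 9$)
$C = -20$
$x{\left(c,J \right)} = -20 + 6 c$ ($x{\left(c,J \right)} = -20 + c 6 = -20 + 6 c$)
$X{\left(v,K \right)} = -9 - 130 v$ ($X{\left(v,K \right)} = -9 - 13 \left(v + v 9\right) = -9 - 13 \left(v + 9 v\right) = -9 - 13 \cdot 10 v = -9 - 130 v$)
$X{\left(-514,x{\left(N{\left(-4 \right)},-14 \right)} \right)} - 296595 = \left(-9 - -66820\right) - 296595 = \left(-9 + 66820\right) - 296595 = 66811 - 296595 = -229784$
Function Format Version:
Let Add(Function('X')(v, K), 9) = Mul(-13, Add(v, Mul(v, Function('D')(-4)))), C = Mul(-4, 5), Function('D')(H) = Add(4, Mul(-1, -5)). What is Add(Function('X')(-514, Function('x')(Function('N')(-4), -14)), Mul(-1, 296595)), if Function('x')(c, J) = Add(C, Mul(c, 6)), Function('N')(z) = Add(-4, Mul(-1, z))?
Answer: -229784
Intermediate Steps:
Function('D')(H) = 9 (Function('D')(H) = Add(4, 5) = 9)
C = -20
Function('x')(c, J) = Add(-20, Mul(6, c)) (Function('x')(c, J) = Add(-20, Mul(c, 6)) = Add(-20, Mul(6, c)))
Function('X')(v, K) = Add(-9, Mul(-130, v)) (Function('X')(v, K) = Add(-9, Mul(-13, Add(v, Mul(v, 9)))) = Add(-9, Mul(-13, Add(v, Mul(9, v)))) = Add(-9, Mul(-13, Mul(10, v))) = Add(-9, Mul(-130, v)))
Add(Function('X')(-514, Function('x')(Function('N')(-4), -14)), Mul(-1, 296595)) = Add(Add(-9, Mul(-130, -514)), Mul(-1, 296595)) = Add(Add(-9, 66820), -296595) = Add(66811, -296595) = -229784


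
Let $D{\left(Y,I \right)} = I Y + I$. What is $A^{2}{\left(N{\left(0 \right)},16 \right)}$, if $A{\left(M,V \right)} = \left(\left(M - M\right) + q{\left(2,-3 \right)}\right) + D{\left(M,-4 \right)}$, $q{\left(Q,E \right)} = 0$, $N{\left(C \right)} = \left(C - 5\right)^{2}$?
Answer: $10816$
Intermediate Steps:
$N{\left(C \right)} = \left(-5 + C\right)^{2}$
$D{\left(Y,I \right)} = I + I Y$
$A{\left(M,V \right)} = -4 - 4 M$ ($A{\left(M,V \right)} = \left(\left(M - M\right) + 0\right) - 4 \left(1 + M\right) = \left(0 + 0\right) - \left(4 + 4 M\right) = 0 - \left(4 + 4 M\right) = -4 - 4 M$)
$A^{2}{\left(N{\left(0 \right)},16 \right)} = \left(-4 - 4 \left(-5 + 0\right)^{2}\right)^{2} = \left(-4 - 4 \left(-5\right)^{2}\right)^{2} = \left(-4 - 100\right)^{2} = \left(-104\right)^{2} = 10816$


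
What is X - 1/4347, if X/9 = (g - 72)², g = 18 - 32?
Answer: 289353707/4347 ≈ 66564.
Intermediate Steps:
g = -14
X = 66564 (X = 9*(-14 - 72)² = 9*(-86)² = 9*7396 = 66564)
X - 1/4347 = 66564 - 1/4347 = 289353707/4347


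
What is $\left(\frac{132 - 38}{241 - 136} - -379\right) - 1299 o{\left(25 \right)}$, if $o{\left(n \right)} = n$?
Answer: $- \frac{3369986}{105} \approx -32095.0$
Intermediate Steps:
$\left(\frac{132 - 38}{241 - 136} - -379\right) - 1299 o{\left(25 \right)} = \left(\frac{132 - 38}{241 - 136} - -379\right) - 32475 = \left(\frac{94}{105} + 379\right) - 32475 = \frac{39889}{105} - 32475 = - \frac{3369986}{105}$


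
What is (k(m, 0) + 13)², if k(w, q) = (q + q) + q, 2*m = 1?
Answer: 169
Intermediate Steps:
m = ½ (m = (½)*1 = ½ ≈ 0.50000)
k(w, q) = 3*q (k(w, q) = 2*q + q = 3*q)
(k(m, 0) + 13)² = (3*0 + 13)² = (0 + 13)² = 13² = 169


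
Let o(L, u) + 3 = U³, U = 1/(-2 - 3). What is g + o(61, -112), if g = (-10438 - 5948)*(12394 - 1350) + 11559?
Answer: -22619428501/125 ≈ -1.8096e+8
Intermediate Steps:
U = -⅕ (U = 1/(-5) = -⅕ ≈ -0.20000)
o(L, u) = -376/125 (o(L, u) = -3 + (-⅕)³ = -3 - 1/125 = -376/125)
g = -180955425 (g = -16386*11044 + 11559 = -180966984 + 11559 = -180955425)
g + o(61, -112) = -180955425 - 376/125 = -22619428501/125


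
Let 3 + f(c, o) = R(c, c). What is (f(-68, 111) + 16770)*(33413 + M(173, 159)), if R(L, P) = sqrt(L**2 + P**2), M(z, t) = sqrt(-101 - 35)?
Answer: (16767 + 68*sqrt(2))*(33413 + 2*I*sqrt(34)) ≈ 5.6345e+8 + 1.9666e+5*I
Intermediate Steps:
M(z, t) = 2*I*sqrt(34) (M(z, t) = sqrt(-136) = 2*I*sqrt(34))
f(c, o) = -3 + sqrt(2)*sqrt(c**2) (f(c, o) = -3 + sqrt(c**2 + c**2) = -3 + sqrt(2*c**2) = -3 + sqrt(2)*sqrt(c**2))
(f(-68, 111) + 16770)*(33413 + M(173, 159)) = ((-3 + sqrt(2)*sqrt((-68)**2)) + 16770)*(33413 + 2*I*sqrt(34)) = ((-3 + sqrt(2)*sqrt(4624)) + 16770)*(33413 + 2*I*sqrt(34)) = ((-3 + sqrt(2)*68) + 16770)*(33413 + 2*I*sqrt(34)) = ((-3 + 68*sqrt(2)) + 16770)*(33413 + 2*I*sqrt(34)) = (16767 + 68*sqrt(2))*(33413 + 2*I*sqrt(34))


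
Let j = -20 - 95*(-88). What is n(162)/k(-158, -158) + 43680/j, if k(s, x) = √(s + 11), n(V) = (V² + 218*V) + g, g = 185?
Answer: 728/139 - 61745*I*√3/21 ≈ 5.2374 - 5092.6*I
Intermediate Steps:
n(V) = 185 + V² + 218*V (n(V) = (V² + 218*V) + 185 = 185 + V² + 218*V)
k(s, x) = √(11 + s)
j = 8340 (j = -20 + 8360 = 8340)
n(162)/k(-158, -158) + 43680/j = (185 + 162² + 218*162)/(√(11 - 158)) + 43680/8340 = (185 + 26244 + 35316)/(√(-147)) + 43680*(1/8340) = 61745/((7*I*√3)) + 728/139 = 61745*(-I*√3/21) + 728/139 = -61745*I*√3/21 + 728/139 = 728/139 - 61745*I*√3/21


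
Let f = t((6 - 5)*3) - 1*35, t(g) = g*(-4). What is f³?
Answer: -103823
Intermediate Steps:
t(g) = -4*g
f = -47 (f = -4*(6 - 5)*3 - 1*35 = -4*3 - 35 = -12 - 35 = -47)
f³ = (-47)³ = -103823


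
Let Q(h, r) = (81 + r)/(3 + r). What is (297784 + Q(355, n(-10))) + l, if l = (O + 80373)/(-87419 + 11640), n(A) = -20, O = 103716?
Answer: 383610401480/1288243 ≈ 2.9778e+5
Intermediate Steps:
Q(h, r) = (81 + r)/(3 + r)
l = -184089/75779 (l = (103716 + 80373)/(-87419 + 11640) = 184089/(-75779) = 184089*(-1/75779) = -184089/75779 ≈ -2.4293)
(297784 + Q(355, n(-10))) + l = (297784 + (81 - 20)/(3 - 20)) - 184089/75779 = (297784 + 61/(-17)) - 184089/75779 = (297784 - 1/17*61) - 184089/75779 = (297784 - 61/17) - 184089/75779 = 5062267/17 - 184089/75779 = 383610401480/1288243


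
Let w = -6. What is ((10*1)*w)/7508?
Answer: -15/1877 ≈ -0.0079915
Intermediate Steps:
((10*1)*w)/7508 = ((10*1)*(-6))/7508 = (10*(-6))*(1/7508) = -60*1/7508 = -15/1877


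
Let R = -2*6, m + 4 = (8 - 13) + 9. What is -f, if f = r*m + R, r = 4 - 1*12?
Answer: 12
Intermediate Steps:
r = -8 (r = 4 - 12 = -8)
m = 0 (m = -4 + ((8 - 13) + 9) = -4 + (-5 + 9) = -4 + 4 = 0)
R = -12
f = -12 (f = -8*0 - 12 = 0 - 12 = -12)
-f = -1*(-12) = 12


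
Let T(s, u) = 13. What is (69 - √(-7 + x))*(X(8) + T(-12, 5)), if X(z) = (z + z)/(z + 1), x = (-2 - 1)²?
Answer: 3059/3 - 133*√2/9 ≈ 998.77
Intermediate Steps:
x = 9 (x = (-3)² = 9)
X(z) = 2*z/(1 + z) (X(z) = (2*z)/(1 + z) = 2*z/(1 + z))
(69 - √(-7 + x))*(X(8) + T(-12, 5)) = (69 - √(-7 + 9))*(2*8/(1 + 8) + 13) = (69 - √2)*(2*8/9 + 13) = (69 - √2)*(2*8*(⅑) + 13) = (69 - √2)*(16/9 + 13) = (69 - √2)*(133/9) = 3059/3 - 133*√2/9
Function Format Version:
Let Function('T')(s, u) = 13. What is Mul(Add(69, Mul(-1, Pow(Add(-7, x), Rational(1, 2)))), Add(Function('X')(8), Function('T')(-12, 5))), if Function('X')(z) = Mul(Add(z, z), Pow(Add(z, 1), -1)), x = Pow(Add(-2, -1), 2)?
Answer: Add(Rational(3059, 3), Mul(Rational(-133, 9), Pow(2, Rational(1, 2)))) ≈ 998.77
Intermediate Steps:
x = 9 (x = Pow(-3, 2) = 9)
Function('X')(z) = Mul(2, z, Pow(Add(1, z), -1)) (Function('X')(z) = Mul(Mul(2, z), Pow(Add(1, z), -1)) = Mul(2, z, Pow(Add(1, z), -1)))
Mul(Add(69, Mul(-1, Pow(Add(-7, x), Rational(1, 2)))), Add(Function('X')(8), Function('T')(-12, 5))) = Mul(Add(69, Mul(-1, Pow(Add(-7, 9), Rational(1, 2)))), Add(Mul(2, 8, Pow(Add(1, 8), -1)), 13)) = Mul(Add(69, Mul(-1, Pow(2, Rational(1, 2)))), Add(Mul(2, 8, Pow(9, -1)), 13)) = Mul(Add(69, Mul(-1, Pow(2, Rational(1, 2)))), Add(Mul(2, 8, Rational(1, 9)), 13)) = Mul(Add(69, Mul(-1, Pow(2, Rational(1, 2)))), Add(Rational(16, 9), 13)) = Mul(Add(69, Mul(-1, Pow(2, Rational(1, 2)))), Rational(133, 9)) = Add(Rational(3059, 3), Mul(Rational(-133, 9), Pow(2, Rational(1, 2))))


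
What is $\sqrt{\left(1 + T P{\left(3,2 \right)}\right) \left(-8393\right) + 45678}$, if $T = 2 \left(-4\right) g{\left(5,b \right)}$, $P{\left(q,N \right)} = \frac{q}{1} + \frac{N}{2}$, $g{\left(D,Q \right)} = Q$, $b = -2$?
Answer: $i \sqrt{499867} \approx 707.01 i$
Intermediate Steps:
$P{\left(q,N \right)} = q + \frac{N}{2}$ ($P{\left(q,N \right)} = q 1 + N \frac{1}{2} = q + \frac{N}{2}$)
$T = 16$ ($T = 2 \left(-4\right) \left(-2\right) = \left(-8\right) \left(-2\right) = 16$)
$\sqrt{\left(1 + T P{\left(3,2 \right)}\right) \left(-8393\right) + 45678} = \sqrt{\left(1 + 16 \left(3 + \frac{1}{2} \cdot 2\right)\right) \left(-8393\right) + 45678} = \sqrt{\left(1 + 16 \left(3 + 1\right)\right) \left(-8393\right) + 45678} = \sqrt{\left(1 + 16 \cdot 4\right) \left(-8393\right) + 45678} = \sqrt{\left(1 + 64\right) \left(-8393\right) + 45678} = \sqrt{65 \left(-8393\right) + 45678} = \sqrt{-545545 + 45678} = \sqrt{-499867} = i \sqrt{499867}$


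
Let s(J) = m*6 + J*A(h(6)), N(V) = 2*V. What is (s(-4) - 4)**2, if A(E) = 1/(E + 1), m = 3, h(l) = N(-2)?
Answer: 2116/9 ≈ 235.11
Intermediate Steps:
h(l) = -4 (h(l) = 2*(-2) = -4)
A(E) = 1/(1 + E)
s(J) = 18 - J/3 (s(J) = 3*6 + J/(1 - 4) = 18 + J/(-3) = 18 + J*(-1/3) = 18 - J/3)
(s(-4) - 4)**2 = ((18 - 1/3*(-4)) - 4)**2 = ((18 + 4/3) - 4)**2 = (58/3 - 4)**2 = (46/3)**2 = 2116/9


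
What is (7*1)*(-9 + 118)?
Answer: 763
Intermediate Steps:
(7*1)*(-9 + 118) = 7*109 = 763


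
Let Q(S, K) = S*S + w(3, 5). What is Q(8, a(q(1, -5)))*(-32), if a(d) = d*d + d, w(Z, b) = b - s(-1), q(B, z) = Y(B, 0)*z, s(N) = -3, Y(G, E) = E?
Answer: -2304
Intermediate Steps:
q(B, z) = 0 (q(B, z) = 0*z = 0)
w(Z, b) = 3 + b (w(Z, b) = b - 1*(-3) = b + 3 = 3 + b)
a(d) = d + d² (a(d) = d² + d = d + d²)
Q(S, K) = 8 + S² (Q(S, K) = S*S + (3 + 5) = S² + 8 = 8 + S²)
Q(8, a(q(1, -5)))*(-32) = (8 + 8²)*(-32) = (8 + 64)*(-32) = 72*(-32) = -2304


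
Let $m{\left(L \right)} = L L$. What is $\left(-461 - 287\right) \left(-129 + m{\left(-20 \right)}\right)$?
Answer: $-202708$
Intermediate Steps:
$m{\left(L \right)} = L^{2}$
$\left(-461 - 287\right) \left(-129 + m{\left(-20 \right)}\right) = \left(-461 - 287\right) \left(-129 + \left(-20\right)^{2}\right) = - 748 \left(-129 + 400\right) = \left(-748\right) 271 = -202708$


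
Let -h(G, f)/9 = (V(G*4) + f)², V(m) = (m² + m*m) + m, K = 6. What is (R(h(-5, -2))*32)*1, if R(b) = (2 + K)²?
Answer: 2048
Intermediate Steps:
V(m) = m + 2*m² (V(m) = (m² + m²) + m = 2*m² + m = m + 2*m²)
h(G, f) = -9*(f + 4*G*(1 + 8*G))² (h(G, f) = -9*((G*4)*(1 + 2*(G*4)) + f)² = -9*((4*G)*(1 + 2*(4*G)) + f)² = -9*((4*G)*(1 + 8*G) + f)² = -9*(4*G*(1 + 8*G) + f)² = -9*(f + 4*G*(1 + 8*G))²)
R(b) = 64 (R(b) = (2 + 6)² = 8² = 64)
(R(h(-5, -2))*32)*1 = (64*32)*1 = 2048*1 = 2048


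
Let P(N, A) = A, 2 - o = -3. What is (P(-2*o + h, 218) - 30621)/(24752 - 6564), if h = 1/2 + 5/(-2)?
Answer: -30403/18188 ≈ -1.6716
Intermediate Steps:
o = 5 (o = 2 - 1*(-3) = 2 + 3 = 5)
h = -2 (h = 1*(1/2) + 5*(-1/2) = 1/2 - 5/2 = -2)
(P(-2*o + h, 218) - 30621)/(24752 - 6564) = (218 - 30621)/(24752 - 6564) = -30403/18188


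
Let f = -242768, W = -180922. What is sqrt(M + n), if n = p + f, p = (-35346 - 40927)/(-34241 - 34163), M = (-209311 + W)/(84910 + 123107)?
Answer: I*sqrt(27864732296078756324255)/338790354 ≈ 492.72*I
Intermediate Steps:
M = -390233/208017 (M = (-209311 - 180922)/(84910 + 123107) = -390233/208017 ≈ -1.8760)
p = 76273/68404 (p = -76273/(-68404) = -76273*(-1/68404) = 76273/68404 ≈ 1.1150)
n = -16606225999/68404 (n = 76273/68404 - 242768 = -16606225999/68404 ≈ -2.4277e+5)
sqrt(M + n) = sqrt(-390233/208017 - 16606225999/68404) = sqrt(-3454404007132115/14229194868) = I*sqrt(27864732296078756324255)/338790354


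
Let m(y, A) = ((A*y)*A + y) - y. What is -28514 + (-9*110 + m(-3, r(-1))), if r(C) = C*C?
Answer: -29507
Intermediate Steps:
r(C) = C**2
m(y, A) = y*A**2 (m(y, A) = (y*A**2 + y) - y = (y + y*A**2) - y = y*A**2)
-28514 + (-9*110 + m(-3, r(-1))) = -28514 + (-9*110 - 3*((-1)**2)**2) = -28514 + (-990 - 3*1**2) = -28514 + (-990 - 3*1) = -28514 + (-990 - 3) = -28514 - 993 = -29507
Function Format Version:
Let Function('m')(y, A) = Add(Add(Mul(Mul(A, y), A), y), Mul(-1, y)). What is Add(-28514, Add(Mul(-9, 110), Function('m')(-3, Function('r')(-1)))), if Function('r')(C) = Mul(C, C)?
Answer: -29507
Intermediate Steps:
Function('r')(C) = Pow(C, 2)
Function('m')(y, A) = Mul(y, Pow(A, 2)) (Function('m')(y, A) = Add(Add(Mul(y, Pow(A, 2)), y), Mul(-1, y)) = Add(Add(y, Mul(y, Pow(A, 2))), Mul(-1, y)) = Mul(y, Pow(A, 2)))
Add(-28514, Add(Mul(-9, 110), Function('m')(-3, Function('r')(-1)))) = Add(-28514, Add(Mul(-9, 110), Mul(-3, Pow(Pow(-1, 2), 2)))) = Add(-28514, Add(-990, Mul(-3, Pow(1, 2)))) = Add(-28514, Add(-990, Mul(-3, 1))) = Add(-28514, Add(-990, -3)) = Add(-28514, -993) = -29507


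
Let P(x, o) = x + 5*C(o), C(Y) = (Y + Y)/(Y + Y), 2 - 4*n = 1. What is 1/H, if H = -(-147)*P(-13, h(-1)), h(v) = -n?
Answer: -1/1176 ≈ -0.00085034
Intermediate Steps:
n = 1/4 (n = 1/2 - 1/4*1 = 1/2 - 1/4 = 1/4 ≈ 0.25000)
C(Y) = 1 (C(Y) = (2*Y)/((2*Y)) = (2*Y)*(1/(2*Y)) = 1)
h(v) = -1/4 (h(v) = -1*1/4 = -1/4)
P(x, o) = 5 + x (P(x, o) = x + 5*1 = x + 5 = 5 + x)
H = -1176 (H = -(-147)*(5 - 13) = -(-147)*(-8) = -1*1176 = -1176)
1/H = 1/(-1176) = -1/1176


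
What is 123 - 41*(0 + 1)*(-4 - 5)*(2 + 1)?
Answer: 1230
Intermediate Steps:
123 - 41*(0 + 1)*(-4 - 5)*(2 + 1) = 123 - 41*(-9*3) = 123 - 41*(-27) = 123 + 1107 = 1230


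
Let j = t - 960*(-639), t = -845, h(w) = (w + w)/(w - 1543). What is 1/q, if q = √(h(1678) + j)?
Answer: 3*√1240555215/82703681 ≈ 0.0012776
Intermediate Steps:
h(w) = 2*w/(-1543 + w) (h(w) = (2*w)/(-1543 + w) = 2*w/(-1543 + w))
j = 612595 (j = -845 - 960*(-639) = -845 + 613440 = 612595)
q = √1240555215/45 (q = √(2*1678/(-1543 + 1678) + 612595) = √(2*1678/135 + 612595) = √(2*1678*(1/135) + 612595) = √(3356/135 + 612595) = √(82703681/135) = √1240555215/45 ≈ 782.70)
1/q = 1/(√1240555215/45) = 3*√1240555215/82703681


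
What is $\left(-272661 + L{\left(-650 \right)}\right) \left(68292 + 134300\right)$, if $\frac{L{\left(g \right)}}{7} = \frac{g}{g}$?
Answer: $-55237519168$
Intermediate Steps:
$L{\left(g \right)} = 7$ ($L{\left(g \right)} = 7 \frac{g}{g} = 7 \cdot 1 = 7$)
$\left(-272661 + L{\left(-650 \right)}\right) \left(68292 + 134300\right) = \left(-272661 + 7\right) \left(68292 + 134300\right) = \left(-272654\right) 202592 = -55237519168$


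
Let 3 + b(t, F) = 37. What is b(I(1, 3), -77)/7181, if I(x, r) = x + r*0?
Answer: 34/7181 ≈ 0.0047347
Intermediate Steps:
I(x, r) = x (I(x, r) = x + 0 = x)
b(t, F) = 34 (b(t, F) = -3 + 37 = 34)
b(I(1, 3), -77)/7181 = 34/7181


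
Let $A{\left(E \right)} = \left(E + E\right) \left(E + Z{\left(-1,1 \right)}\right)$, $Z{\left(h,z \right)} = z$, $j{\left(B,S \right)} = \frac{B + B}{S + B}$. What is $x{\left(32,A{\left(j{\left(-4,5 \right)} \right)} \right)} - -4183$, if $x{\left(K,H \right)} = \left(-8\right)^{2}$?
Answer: $4247$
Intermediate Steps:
$j{\left(B,S \right)} = \frac{2 B}{B + S}$
$A{\left(E \right)} = 2 E \left(1 + E\right)$ ($A{\left(E \right)} = \left(E + E\right) \left(E + 1\right) = 2 E \left(1 + E\right)$)
$x{\left(K,H \right)} = 64$
$x{\left(32,A{\left(j{\left(-4,5 \right)} \right)} \right)} - -4183 = 64 - -4183 = 64 + 4183 = 4247$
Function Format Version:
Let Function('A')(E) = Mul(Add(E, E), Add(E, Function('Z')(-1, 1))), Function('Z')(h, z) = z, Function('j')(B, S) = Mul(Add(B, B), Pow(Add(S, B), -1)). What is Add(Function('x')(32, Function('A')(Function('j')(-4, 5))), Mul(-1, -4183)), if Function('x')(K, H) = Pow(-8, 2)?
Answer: 4247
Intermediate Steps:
Function('j')(B, S) = Mul(2, B, Pow(Add(B, S), -1)) (Function('j')(B, S) = Mul(Mul(2, B), Pow(Add(B, S), -1)) = Mul(2, B, Pow(Add(B, S), -1)))
Function('A')(E) = Mul(2, E, Add(1, E)) (Function('A')(E) = Mul(Add(E, E), Add(E, 1)) = Mul(Mul(2, E), Add(1, E)) = Mul(2, E, Add(1, E)))
Function('x')(K, H) = 64
Add(Function('x')(32, Function('A')(Function('j')(-4, 5))), Mul(-1, -4183)) = Add(64, Mul(-1, -4183)) = Add(64, 4183) = 4247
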